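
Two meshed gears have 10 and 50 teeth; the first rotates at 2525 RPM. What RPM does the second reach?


Gear ratio = 10:50 = 1:5
RPM_B = RPM_A × (teeth_A / teeth_B)
= 2525 × (10/50)
= 505.0 RPM

505.0 RPM


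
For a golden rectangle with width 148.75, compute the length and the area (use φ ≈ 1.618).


φ = (1 + √5) / 2 ≈ 1.618
Length = width × φ = 148.75 × 1.618 = 240.6775
≈ 240.68
Area = width × length = 148.75 × 240.6775 = 35800.778125 ≈ 35800.78
= Length: 240.68, Area: 35800.78

Length: 240.68, Area: 35800.78


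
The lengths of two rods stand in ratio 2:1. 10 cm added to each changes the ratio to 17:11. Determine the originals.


Let A = 2k, B = 1k.
(2k + 10) / (1k + 10) = 17/11
Cross-multiply: 11(2k + 10) = 17(1k + 10)
22k + 110 = 17k + 170
22k - 17k = 170 - 110
5k = 60
k = 60/5 = 12
A = 2×12 = 24, B = 1×12 = 12
= A = 24, B = 12

A = 24, B = 12


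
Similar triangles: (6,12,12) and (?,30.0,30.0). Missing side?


Scale factor = 30.0/12 = 2.5
Missing side = 6 × 2.5
= 15.0

15.0


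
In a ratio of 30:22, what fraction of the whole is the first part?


Total parts = 30 + 22 = 52
First part: 30/52 = 15/26
= 15/26

15/26


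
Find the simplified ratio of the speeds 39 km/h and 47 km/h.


Ratio = 39:47
GCD = 1
Simplified = 39:47
Time ratio (same distance) = 47:39
Speed ratio = 39:47

39:47


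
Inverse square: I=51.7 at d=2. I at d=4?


I₁d₁² = I₂d₂²
I₂ = I₁ × (d₁/d₂)²
= 51.7 × (2/4)²
= 51.7 × 4/16
= 206.8/16
= 12.9250

12.9250


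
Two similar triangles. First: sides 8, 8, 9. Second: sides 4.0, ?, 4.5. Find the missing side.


Scale factor = 4.0/8 = 0.5
Missing side = 8 × 0.5
= 4.0

4.0


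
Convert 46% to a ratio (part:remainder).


46% means 46 parts out of 100; remainder = 54
Part : remainder = 46:54
GCD = 2
= 23:27

23:27


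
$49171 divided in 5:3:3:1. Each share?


Total parts = 5 + 3 + 3 + 1 = 12
Part 1: 49171 × 5/12 = 20487.92
Part 2: 49171 × 3/12 = 12292.75
Part 3: 49171 × 3/12 = 12292.75
Part 4: 49171 × 1/12 = 4097.58
= Part 1: $20487.92, Part 2: $12292.75, Part 3: $12292.75, Part 4: $4097.58

Part 1: $20487.92, Part 2: $12292.75, Part 3: $12292.75, Part 4: $4097.58


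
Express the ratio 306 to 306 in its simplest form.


GCD(306, 306) = 306
306/306 : 306/306
= 1:1

1:1


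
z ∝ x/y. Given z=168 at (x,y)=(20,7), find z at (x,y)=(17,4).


z = k·x/y
Solve for k using the known point: k = z·y/x = 168×7/20 = 1176/20 = 58.8000
Now evaluate at x=17, y=4:
z = k × 17 / 4 = (1176 × 17) / (20 × 4) = 19992/80
= 249.9000

249.9000


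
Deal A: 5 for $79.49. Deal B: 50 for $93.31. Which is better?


Deal A: $79.49/5 = $15.8980/unit
Deal B: $93.31/50 = $1.8662/unit
B is cheaper per unit
= Deal B

Deal B


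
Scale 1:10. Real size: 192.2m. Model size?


Model size = real / scale
= 192.2 / 10
= 19.2200 m

19.2200 m


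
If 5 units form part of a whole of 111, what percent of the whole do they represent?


Percentage = (part / whole) × 100
= (5 / 111) × 100
≈ 4.50%

4.50%


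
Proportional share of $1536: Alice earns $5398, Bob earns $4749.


Total income = 5398 + 4749 = $10147
Alice: $1536 × 5398/10147 = $817.12
Bob: $1536 × 4749/10147 = $718.88
= Alice: $817.12, Bob: $718.88

Alice: $817.12, Bob: $718.88


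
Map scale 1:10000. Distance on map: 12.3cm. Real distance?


Real distance = map distance × scale
= 12.3cm × 10000
= 123000 cm = 1230.0 m
= 1.230 km

1.230 km


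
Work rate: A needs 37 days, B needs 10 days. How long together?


Rate of A = 1/37 per day
Rate of B = 1/10 per day
Combined rate = 1/37 + 1/10 = 47/370 ≈ 0.1270 per day
Days = 1 / combined rate = 370/47
≈ 7.87 days

7.87 days


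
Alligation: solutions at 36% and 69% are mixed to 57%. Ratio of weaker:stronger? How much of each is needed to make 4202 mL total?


Let x parts of 36% mix with y parts of 69%.
36x + 69y = 57(x + y)
36x + 69y = 57x + 57y
x(36 - 57) = y(57 - 69)
x/y = (69 - 57)/(57 - 36) = 12/21
Simplify: 4:7
Total parts = 11; one part = 4202/11 = 382.00 mL
36% solution: 4×382.00 = 1528.00 mL
69% solution: 7×382.00 = 2674.00 mL
= ratio 4:7; 1528.00 mL and 2674.00 mL

ratio 4:7; 1528.00 mL and 2674.00 mL


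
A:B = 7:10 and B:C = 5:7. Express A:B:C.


Match B: multiply A:B by 5 → 35:50
Multiply B:C by 10 → 50:70
Combined: 35:50:70
GCD = 5
= 7:10:14

7:10:14


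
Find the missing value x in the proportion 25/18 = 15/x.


Cross multiply: 25 × x = 18 × 15
25x = 270
x = 270 / 25
= 10.80

10.80


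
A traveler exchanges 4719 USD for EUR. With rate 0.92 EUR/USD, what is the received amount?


Amount × rate = 4719 × 0.92
= 4341.48 EUR

4341.48 EUR


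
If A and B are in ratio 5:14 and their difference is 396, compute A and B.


Let A = 5k, B = 14k.
14k - 5k = 396
9k = 396 → k = 396/9 = 44
A = 5×44 = 220, B = 14×44 = 616
= A = 220, B = 616

A = 220, B = 616


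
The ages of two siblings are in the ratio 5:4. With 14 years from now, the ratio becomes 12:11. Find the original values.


Let A = 5k, B = 4k.
(5k + 14) / (4k + 14) = 12/11
Cross-multiply: 11(5k + 14) = 12(4k + 14)
55k + 154 = 48k + 168
55k - 48k = 168 - 154
7k = 14
k = 14/7 = 2
A = 5×2 = 10, B = 4×2 = 8
= A = 10, B = 8

A = 10, B = 8


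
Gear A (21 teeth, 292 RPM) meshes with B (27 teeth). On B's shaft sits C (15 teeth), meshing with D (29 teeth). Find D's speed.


Stage 1: RPM_B = RPM_A × t_A/t_B = 292 × 21/27 = 6132/27 ≈ 227.11
B and C share a shaft → RPM_C = RPM_B
Stage 2: RPM_D = RPM_C × t_C/t_D = RPM_A × (t_A×t_C)/(t_B×t_D)
Overall ratio = (21×15)/(27×29) = 315/783
RPM_D = 292 × 315/783 = 91980/783
≈ 117.47 RPM

117.47 RPM


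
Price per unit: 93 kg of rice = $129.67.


Unit rate = total / quantity
= 129.67 / 93
= $1.39 per unit

$1.39 per unit


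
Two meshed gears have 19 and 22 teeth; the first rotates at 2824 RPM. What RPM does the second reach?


Gear ratio = 19:22 = 19:22
RPM_B = RPM_A × (teeth_A / teeth_B)
= 2824 × (19/22)
= 2438.9 RPM

2438.9 RPM


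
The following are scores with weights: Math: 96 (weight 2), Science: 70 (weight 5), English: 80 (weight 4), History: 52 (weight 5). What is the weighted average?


Numerator = 96×2 + 70×5 + 80×4 + 52×5
= 192 + 350 + 320 + 260
= 1122
Total weight = 16
Weighted avg = 1122/16
= 70.13

70.13


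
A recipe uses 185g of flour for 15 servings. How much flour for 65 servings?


Direct proportion: y/x = constant
k = 185/15 ≈ 12.3333
y₂ = k × 65 = 185 × 65 / 15 = 12025/15
≈ 801.67

801.67


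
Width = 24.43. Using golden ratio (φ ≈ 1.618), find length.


φ = (1 + √5) / 2 ≈ 1.618
Length = width × φ = 24.43 × 1.618 = 39.52774
≈ 39.53

39.53


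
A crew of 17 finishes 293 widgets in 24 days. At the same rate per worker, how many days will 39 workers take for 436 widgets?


Days ∝ work / workers, so d₂ = d₁ × (m₁/m₂) × (w₂/w₁)
Workers factor (inverse): 17/39 ≈ 0.4359
Work factor (direct): 436/293 ≈ 1.4881
d₂ = 24 × 17/39 × 436/293 = (24 × 17 × 436) / (39 × 293) = 177888/11427
≈ 15.57 days

15.57 days


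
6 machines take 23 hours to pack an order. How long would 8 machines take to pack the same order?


Inverse proportion: x × y = constant
k = 6 × 23 = 138
y₂ = k / 8 = 138 / 8
= 17.25

17.25


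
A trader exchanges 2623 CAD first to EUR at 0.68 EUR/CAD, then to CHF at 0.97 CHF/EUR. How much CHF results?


Step 1: 2623 CAD × 0.68 = 1783.64 EUR
Step 2: 1783.64 EUR × 0.97 = 1730.13 CHF
Implied rate CAD→CHF = 0.68 × 0.97 = 0.6596
= 1730.13 CHF

1730.13 CHF


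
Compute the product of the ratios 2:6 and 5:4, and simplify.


Compound ratio = (2×5) : (6×4)
= 10:24
GCD = 2
= 5:12

5:12


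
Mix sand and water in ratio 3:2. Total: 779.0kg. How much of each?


Total parts = 3 + 2 = 5
sand: 779.0 × 3/5 = 467.4kg
water: 779.0 × 2/5 = 311.6kg
= 467.4kg and 311.6kg

467.4kg and 311.6kg


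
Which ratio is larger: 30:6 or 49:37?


30/6 = 5.0000
49/37 = 1.3243
5.0000 > 1.3243, so 30:6 is greater
= 30:6

30:6


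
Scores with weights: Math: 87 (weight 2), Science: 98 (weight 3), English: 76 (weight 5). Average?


Numerator = 87×2 + 98×3 + 76×5
= 174 + 294 + 380
= 848
Total weight = 10
Weighted avg = 848/10
= 84.80

84.80


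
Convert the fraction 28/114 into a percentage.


Percentage = (part / whole) × 100
= (28 / 114) × 100
≈ 24.56%

24.56%


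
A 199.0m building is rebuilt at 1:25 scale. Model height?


Model size = real / scale
= 199.0 / 25
= 7.9600 m

7.9600 m


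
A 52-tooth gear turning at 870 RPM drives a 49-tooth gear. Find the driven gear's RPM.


Gear ratio = 52:49 = 52:49
RPM_B = RPM_A × (teeth_A / teeth_B)
= 870 × (52/49)
= 923.3 RPM

923.3 RPM


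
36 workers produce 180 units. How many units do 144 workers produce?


Direct proportion: y/x = constant
k = 180/36 = 5.0000
y₂ = k × 144 = 180 × 144 / 36 = 25920/36
= 720.00

720.00


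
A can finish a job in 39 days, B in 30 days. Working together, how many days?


Rate of A = 1/39 per day
Rate of B = 1/30 per day
Combined rate = 1/39 + 1/30 = 69/1170 ≈ 0.0590 per day
Days = 1 / combined rate = 1170/69
≈ 16.96 days

16.96 days


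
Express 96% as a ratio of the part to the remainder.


96% means 96 parts out of 100; remainder = 4
Part : remainder = 96:4
GCD = 4
= 24:1

24:1


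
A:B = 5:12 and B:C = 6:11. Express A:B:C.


Match B: multiply A:B by 6 → 30:72
Multiply B:C by 12 → 72:132
Combined: 30:72:132
GCD = 6
= 5:12:22

5:12:22


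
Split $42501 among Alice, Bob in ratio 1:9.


Total parts = 1 + 9 = 10
Alice: 42501 × 1/10 = 4250.10
Bob: 42501 × 9/10 = 38250.90
= Alice: $4250.10, Bob: $38250.90

Alice: $4250.10, Bob: $38250.90


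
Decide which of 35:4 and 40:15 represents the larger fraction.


35/4 = 8.7500
40/15 = 2.6667
8.7500 > 2.6667, so 35:4 is greater
= 35:4

35:4


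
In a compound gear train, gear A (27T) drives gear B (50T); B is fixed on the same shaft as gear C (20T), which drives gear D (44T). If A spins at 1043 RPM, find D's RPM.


Stage 1: RPM_B = RPM_A × t_A/t_B = 1043 × 27/50 = 28161/50 = 563.22
B and C share a shaft → RPM_C = RPM_B
Stage 2: RPM_D = RPM_C × t_C/t_D = RPM_A × (t_A×t_C)/(t_B×t_D)
Overall ratio = (27×20)/(50×44) = 540/2200
RPM_D = 1043 × 540/2200 = 563220/2200
≈ 256.01 RPM

256.01 RPM


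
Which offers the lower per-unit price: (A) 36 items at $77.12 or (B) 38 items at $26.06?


Deal A: $77.12/36 = $2.1422/unit
Deal B: $26.06/38 = $0.6858/unit
B is cheaper per unit
= Deal B

Deal B


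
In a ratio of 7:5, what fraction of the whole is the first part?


Total parts = 7 + 5 = 12
First part: 7/12 = 7/12
= 7/12

7/12


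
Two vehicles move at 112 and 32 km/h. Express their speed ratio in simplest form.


Ratio = 112:32
GCD = 16
Simplified = 7:2
Time ratio (same distance) = 2:7
Speed ratio = 7:2

7:2


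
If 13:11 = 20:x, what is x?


Cross multiply: 13 × x = 11 × 20
13x = 220
x = 220 / 13
= 16.92

16.92


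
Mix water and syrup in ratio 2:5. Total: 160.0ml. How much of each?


Total parts = 2 + 5 = 7
water: 160.0 × 2/7 = 45.7ml
syrup: 160.0 × 5/7 = 114.3ml
= 45.7ml and 114.3ml

45.7ml and 114.3ml


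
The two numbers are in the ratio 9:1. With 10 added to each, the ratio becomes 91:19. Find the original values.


Let A = 9k, B = 1k.
(9k + 10) / (1k + 10) = 91/19
Cross-multiply: 19(9k + 10) = 91(1k + 10)
171k + 190 = 91k + 910
171k - 91k = 910 - 190
80k = 720
k = 720/80 = 9
A = 9×9 = 81, B = 1×9 = 9
= A = 81, B = 9

A = 81, B = 9


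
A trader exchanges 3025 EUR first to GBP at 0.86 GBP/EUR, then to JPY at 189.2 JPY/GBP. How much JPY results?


Step 1: 3025 EUR × 0.86 = 2601.50 GBP
Step 2: 2601.50 GBP × 189.2 = 492203.80 JPY
Implied rate EUR→JPY = 0.86 × 189.2 = 162.7120
= 492203.80 JPY

492203.80 JPY


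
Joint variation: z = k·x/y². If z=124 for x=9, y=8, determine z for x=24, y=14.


z = k·x/y²
Solve for k using the known point: k = z·y²/x = 124×64/9 = 7936/9 ≈ 881.7778
Now evaluate at x=24, y=14:
z = k × 24 / 196 = (7936 × 24) / (9 × 196) = 190464/1764
≈ 107.9728

107.9728


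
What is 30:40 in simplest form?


GCD(30, 40) = 10
30/10 : 40/10
= 3:4

3:4


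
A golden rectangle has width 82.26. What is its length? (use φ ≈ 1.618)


φ = (1 + √5) / 2 ≈ 1.618
Length = width × φ = 82.26 × 1.618 = 133.09668
≈ 133.10

133.10


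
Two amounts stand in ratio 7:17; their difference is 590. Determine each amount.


Let A = 7k, B = 17k.
17k - 7k = 590
10k = 590 → k = 590/10 = 59
A = 7×59 = 413, B = 17×59 = 1003
= A = 413, B = 1003

A = 413, B = 1003


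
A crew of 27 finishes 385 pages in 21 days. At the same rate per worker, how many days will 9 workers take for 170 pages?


Days ∝ work / workers, so d₂ = d₁ × (m₁/m₂) × (w₂/w₁)
Workers factor (inverse): 27/9 = 3.0000
Work factor (direct): 170/385 ≈ 0.4416
d₂ = 21 × 27/9 × 170/385 = (21 × 27 × 170) / (9 × 385) = 96390/3465
≈ 27.82 days

27.82 days


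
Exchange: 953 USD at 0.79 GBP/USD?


Amount × rate = 953 × 0.79
= 752.87 GBP

752.87 GBP


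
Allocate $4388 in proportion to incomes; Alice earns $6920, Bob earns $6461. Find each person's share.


Total income = 6920 + 6461 = $13381
Alice: $4388 × 6920/13381 = $2269.26
Bob: $4388 × 6461/13381 = $2118.74
= Alice: $2269.26, Bob: $2118.74

Alice: $2269.26, Bob: $2118.74


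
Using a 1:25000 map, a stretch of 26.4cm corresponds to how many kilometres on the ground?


Real distance = map distance × scale
= 26.4cm × 25000
= 660000 cm = 6600.0 m
= 6.600 km

6.600 km


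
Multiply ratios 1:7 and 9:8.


Compound ratio = (1×9) : (7×8)
= 9:56
GCD = 1
= 9:56

9:56


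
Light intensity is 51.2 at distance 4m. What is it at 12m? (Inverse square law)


I₁d₁² = I₂d₂²
I₂ = I₁ × (d₁/d₂)²
= 51.2 × (4/12)²
= 51.2 × 16/144
= 819.2/144
≈ 5.6889

5.6889


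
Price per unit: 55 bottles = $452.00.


Unit rate = total / quantity
= 452.00 / 55
= $8.22 per unit

$8.22 per unit


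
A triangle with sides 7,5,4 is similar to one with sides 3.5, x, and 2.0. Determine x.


Scale factor = 3.5/7 = 0.5
Missing side = 5 × 0.5
= 2.5

2.5


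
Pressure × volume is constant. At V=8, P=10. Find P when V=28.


Inverse proportion: x × y = constant
k = 8 × 10 = 80
y₂ = k / 28 = 80 / 28
= 2.86

2.86


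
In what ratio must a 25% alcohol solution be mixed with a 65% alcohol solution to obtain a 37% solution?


Let x parts of 25% mix with y parts of 65%.
25x + 65y = 37(x + y)
25x + 65y = 37x + 37y
x(25 - 37) = y(37 - 65)
x/y = (65 - 37)/(37 - 25) = 28/12
Simplify: 7:3
= 7:3

7:3


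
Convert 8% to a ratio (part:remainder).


8% means 8 parts out of 100; remainder = 92
Part : remainder = 8:92
GCD = 4
= 2:23

2:23


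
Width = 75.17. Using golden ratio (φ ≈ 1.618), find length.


φ = (1 + √5) / 2 ≈ 1.618
Length = width × φ = 75.17 × 1.618 = 121.62506
≈ 121.63

121.63


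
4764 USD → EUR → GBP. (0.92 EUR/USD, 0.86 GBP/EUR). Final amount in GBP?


Step 1: 4764 USD × 0.92 = 4382.88 EUR
Step 2: 4382.88 EUR × 0.86 = 3769.28 GBP
Implied rate USD→GBP = 0.92 × 0.86 = 0.7912
= 3769.28 GBP

3769.28 GBP


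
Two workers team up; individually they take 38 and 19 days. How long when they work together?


Rate of A = 1/38 per day
Rate of B = 1/19 per day
Combined rate = 1/38 + 1/19 = 57/722 ≈ 0.0789 per day
Days = 1 / combined rate = 722/57
≈ 12.67 days

12.67 days


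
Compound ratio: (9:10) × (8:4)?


Compound ratio = (9×8) : (10×4)
= 72:40
GCD = 8
= 9:5

9:5


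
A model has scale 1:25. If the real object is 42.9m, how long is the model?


Model size = real / scale
= 42.9 / 25
= 1.7160 m

1.7160 m


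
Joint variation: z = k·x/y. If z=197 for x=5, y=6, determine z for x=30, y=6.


z = k·x/y
Solve for k using the known point: k = z·y/x = 197×6/5 = 1182/5 = 236.4000
Now evaluate at x=30, y=6:
z = k × 30 / 6 = (1182 × 30) / (5 × 6) = 35460/30
= 1182.0000

1182.0000


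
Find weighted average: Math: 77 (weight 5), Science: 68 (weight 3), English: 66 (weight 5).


Numerator = 77×5 + 68×3 + 66×5
= 385 + 204 + 330
= 919
Total weight = 13
Weighted avg = 919/13
= 70.69

70.69


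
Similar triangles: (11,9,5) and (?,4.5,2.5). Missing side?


Scale factor = 4.5/9 = 0.5
Missing side = 11 × 0.5
= 5.5

5.5


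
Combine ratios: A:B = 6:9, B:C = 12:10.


Match B: multiply A:B by 12 → 72:108
Multiply B:C by 9 → 108:90
Combined: 72:108:90
GCD = 18
= 4:6:5

4:6:5


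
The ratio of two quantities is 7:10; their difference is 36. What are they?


Let A = 7k, B = 10k.
10k - 7k = 36
3k = 36 → k = 36/3 = 12
A = 7×12 = 84, B = 10×12 = 120
= A = 84, B = 120

A = 84, B = 120


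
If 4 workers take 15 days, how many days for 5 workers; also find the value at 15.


Inverse proportion: x × y = constant
k = 4 × 15 = 60
At x=5: k/5 = 12.00
At x=15: k/15 = 4.00
= 12.00 and 4.00

12.00 and 4.00


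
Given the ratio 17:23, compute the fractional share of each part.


Total parts = 17 + 23 = 40
First part: 17/40 = 17/40
Second part: 23/40 = 23/40
= 17/40 and 23/40

17/40 and 23/40


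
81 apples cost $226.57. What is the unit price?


Unit rate = total / quantity
= 226.57 / 81
= $2.80 per unit

$2.80 per unit


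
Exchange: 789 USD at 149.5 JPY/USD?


Amount × rate = 789 × 149.5
= 117955.50 JPY

117955.50 JPY


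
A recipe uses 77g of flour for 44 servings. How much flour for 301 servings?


Direct proportion: y/x = constant
k = 77/44 = 1.7500
y₂ = k × 301 = 77 × 301 / 44 = 23177/44
= 526.75

526.75


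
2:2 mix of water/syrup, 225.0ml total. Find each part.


Total parts = 2 + 2 = 4
water: 225.0 × 2/4 = 112.5ml
syrup: 225.0 × 2/4 = 112.5ml
= 112.5ml and 112.5ml

112.5ml and 112.5ml


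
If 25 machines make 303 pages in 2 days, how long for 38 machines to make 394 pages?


Days ∝ work / workers, so d₂ = d₁ × (m₁/m₂) × (w₂/w₁)
Workers factor (inverse): 25/38 ≈ 0.6579
Work factor (direct): 394/303 ≈ 1.3003
d₂ = 2 × 25/38 × 394/303 = (2 × 25 × 394) / (38 × 303) = 19700/11514
≈ 1.71 days

1.71 days


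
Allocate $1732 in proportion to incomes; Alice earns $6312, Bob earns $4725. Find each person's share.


Total income = 6312 + 4725 = $11037
Alice: $1732 × 6312/11037 = $990.52
Bob: $1732 × 4725/11037 = $741.48
= Alice: $990.52, Bob: $741.48

Alice: $990.52, Bob: $741.48


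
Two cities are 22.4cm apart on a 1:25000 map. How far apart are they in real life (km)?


Real distance = map distance × scale
= 22.4cm × 25000
= 560000 cm = 5600.0 m
= 5.600 km

5.600 km


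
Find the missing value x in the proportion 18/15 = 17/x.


Cross multiply: 18 × x = 15 × 17
18x = 255
x = 255 / 18
= 14.17

14.17


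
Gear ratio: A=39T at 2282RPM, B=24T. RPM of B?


Gear ratio = 39:24 = 13:8
RPM_B = RPM_A × (teeth_A / teeth_B)
= 2282 × (39/24)
= 3708.3 RPM

3708.3 RPM


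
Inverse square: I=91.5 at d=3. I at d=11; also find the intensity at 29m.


I₁d₁² = I₂d₂²
I at 11m = 91.5 × (3/11)² = 91.5 × 9/121 = 823.5/121 ≈ 6.8058
I at 29m = 91.5 × (3/29)² = 91.5 × 9/841 = 823.5/841 ≈ 0.9792
= 6.8058 and 0.9792

6.8058 and 0.9792


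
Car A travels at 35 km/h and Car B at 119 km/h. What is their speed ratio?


Ratio = 35:119
GCD = 7
Simplified = 5:17
Time ratio (same distance) = 17:5
Speed ratio = 5:17

5:17


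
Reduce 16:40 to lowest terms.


GCD(16, 40) = 8
16/8 : 40/8
= 2:5

2:5


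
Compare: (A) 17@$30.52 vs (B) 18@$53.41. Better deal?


Deal A: $30.52/17 = $1.7953/unit
Deal B: $53.41/18 = $2.9672/unit
A is cheaper per unit
= Deal A

Deal A


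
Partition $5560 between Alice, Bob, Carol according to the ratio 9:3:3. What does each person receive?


Total parts = 9 + 3 + 3 = 15
Alice: 5560 × 9/15 = 3336.00
Bob: 5560 × 3/15 = 1112.00
Carol: 5560 × 3/15 = 1112.00
= Alice: $3336.00, Bob: $1112.00, Carol: $1112.00

Alice: $3336.00, Bob: $1112.00, Carol: $1112.00


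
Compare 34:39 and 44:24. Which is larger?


34/39 = 0.8718
44/24 = 1.8333
0.8718 < 1.8333, so 34:39 is less
= 44:24

44:24


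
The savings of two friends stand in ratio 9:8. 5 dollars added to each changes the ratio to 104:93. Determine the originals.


Let A = 9k, B = 8k.
(9k + 5) / (8k + 5) = 104/93
Cross-multiply: 93(9k + 5) = 104(8k + 5)
837k + 465 = 832k + 520
837k - 832k = 520 - 465
5k = 55
k = 55/5 = 11
A = 9×11 = 99, B = 8×11 = 88
= A = 99, B = 88

A = 99, B = 88


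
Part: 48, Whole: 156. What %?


Percentage = (part / whole) × 100
= (48 / 156) × 100
≈ 30.77%

30.77%


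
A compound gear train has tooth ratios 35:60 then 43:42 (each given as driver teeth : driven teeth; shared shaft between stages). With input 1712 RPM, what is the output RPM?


Stage 1: RPM_B = RPM_A × t_A/t_B = 1712 × 35/60 = 59920/60 ≈ 998.67
B and C share a shaft → RPM_C = RPM_B
Stage 2: RPM_D = RPM_C × t_C/t_D = RPM_A × (t_A×t_C)/(t_B×t_D)
Overall ratio = (35×43)/(60×42) = 1505/2520
RPM_D = 1712 × 1505/2520 = 2576560/2520
≈ 1022.44 RPM

1022.44 RPM


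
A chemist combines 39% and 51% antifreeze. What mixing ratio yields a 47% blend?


Let x parts of 39% mix with y parts of 51%.
39x + 51y = 47(x + y)
39x + 51y = 47x + 47y
x(39 - 47) = y(47 - 51)
x/y = (51 - 47)/(47 - 39) = 4/8
Simplify: 1:2
= 1:2

1:2


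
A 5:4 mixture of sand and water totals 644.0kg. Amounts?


Total parts = 5 + 4 = 9
sand: 644.0 × 5/9 = 357.8kg
water: 644.0 × 4/9 = 286.2kg
= 357.8kg and 286.2kg

357.8kg and 286.2kg


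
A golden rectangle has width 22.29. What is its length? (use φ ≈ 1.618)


φ = (1 + √5) / 2 ≈ 1.618
Length = width × φ = 22.29 × 1.618 = 36.06522
≈ 36.07

36.07


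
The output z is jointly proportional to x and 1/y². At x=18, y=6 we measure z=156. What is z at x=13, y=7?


z = k·x/y²
Solve for k using the known point: k = z·y²/x = 156×36/18 = 5616/18 = 312.0000
Now evaluate at x=13, y=7:
z = k × 13 / 49 = (5616 × 13) / (18 × 49) = 73008/882
≈ 82.7755

82.7755


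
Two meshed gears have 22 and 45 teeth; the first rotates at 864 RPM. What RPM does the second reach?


Gear ratio = 22:45 = 22:45
RPM_B = RPM_A × (teeth_A / teeth_B)
= 864 × (22/45)
= 422.4 RPM

422.4 RPM


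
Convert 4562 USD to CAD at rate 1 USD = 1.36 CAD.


Amount × rate = 4562 × 1.36
= 6204.32 CAD

6204.32 CAD


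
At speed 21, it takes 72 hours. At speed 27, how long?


Inverse proportion: x × y = constant
k = 21 × 72 = 1512
y₂ = k / 27 = 1512 / 27
= 56.00

56.00


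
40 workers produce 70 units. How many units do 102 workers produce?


Direct proportion: y/x = constant
k = 70/40 = 1.7500
y₂ = k × 102 = 70 × 102 / 40 = 7140/40
= 178.50

178.50


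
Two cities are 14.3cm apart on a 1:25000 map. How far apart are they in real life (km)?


Real distance = map distance × scale
= 14.3cm × 25000
= 357500 cm = 3575.0 m
= 3.575 km

3.575 km


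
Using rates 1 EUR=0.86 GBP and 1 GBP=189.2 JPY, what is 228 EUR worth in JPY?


Step 1: 228 EUR × 0.86 = 196.08 GBP
Step 2: 196.08 GBP × 189.2 = 37098.34 JPY
Implied rate EUR→JPY = 0.86 × 189.2 = 162.7120
= 37098.34 JPY

37098.34 JPY


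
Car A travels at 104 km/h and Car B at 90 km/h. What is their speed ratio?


Ratio = 104:90
GCD = 2
Simplified = 52:45
Time ratio (same distance) = 45:52
Speed ratio = 52:45

52:45


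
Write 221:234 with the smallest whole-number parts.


GCD(221, 234) = 13
221/13 : 234/13
= 17:18

17:18


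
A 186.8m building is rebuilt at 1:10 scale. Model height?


Model size = real / scale
= 186.8 / 10
= 18.6800 m

18.6800 m


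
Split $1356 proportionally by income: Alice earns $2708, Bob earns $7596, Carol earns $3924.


Total income = 2708 + 7596 + 3924 = $14228
Alice: $1356 × 2708/14228 = $258.09
Bob: $1356 × 7596/14228 = $723.94
Carol: $1356 × 3924/14228 = $373.98
= Alice: $258.09, Bob: $723.94, Carol: $373.98

Alice: $258.09, Bob: $723.94, Carol: $373.98


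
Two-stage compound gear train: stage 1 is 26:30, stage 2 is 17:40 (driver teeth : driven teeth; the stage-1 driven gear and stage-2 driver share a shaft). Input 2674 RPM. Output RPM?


Stage 1: RPM_B = RPM_A × t_A/t_B = 2674 × 26/30 = 69524/30 ≈ 2317.47
B and C share a shaft → RPM_C = RPM_B
Stage 2: RPM_D = RPM_C × t_C/t_D = RPM_A × (t_A×t_C)/(t_B×t_D)
Overall ratio = (26×17)/(30×40) = 442/1200
RPM_D = 2674 × 442/1200 = 1181908/1200
≈ 984.92 RPM

984.92 RPM


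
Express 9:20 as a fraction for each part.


Total parts = 9 + 20 = 29
First part: 9/29 = 9/29
Second part: 20/29 = 20/29
= 9/29 and 20/29

9/29 and 20/29


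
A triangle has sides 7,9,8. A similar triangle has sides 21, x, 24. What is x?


Scale factor = 21/7 = 3
Missing side = 9 × 3
= 27.0

27.0


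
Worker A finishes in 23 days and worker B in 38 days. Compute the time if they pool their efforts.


Rate of A = 1/23 per day
Rate of B = 1/38 per day
Combined rate = 1/23 + 1/38 = 61/874 ≈ 0.0698 per day
Days = 1 / combined rate = 874/61
≈ 14.33 days

14.33 days


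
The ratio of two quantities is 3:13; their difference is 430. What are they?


Let A = 3k, B = 13k.
13k - 3k = 430
10k = 430 → k = 430/10 = 43
A = 3×43 = 129, B = 13×43 = 559
= A = 129, B = 559

A = 129, B = 559


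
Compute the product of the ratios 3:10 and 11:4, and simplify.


Compound ratio = (3×11) : (10×4)
= 33:40
GCD = 1
= 33:40

33:40


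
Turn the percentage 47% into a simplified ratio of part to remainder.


47% means 47 parts out of 100; remainder = 53
Part : remainder = 47:53
GCD = 1
= 47:53

47:53


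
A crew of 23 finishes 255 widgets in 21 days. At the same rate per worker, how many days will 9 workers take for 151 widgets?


Days ∝ work / workers, so d₂ = d₁ × (m₁/m₂) × (w₂/w₁)
Workers factor (inverse): 23/9 ≈ 2.5556
Work factor (direct): 151/255 ≈ 0.5922
d₂ = 21 × 23/9 × 151/255 = (21 × 23 × 151) / (9 × 255) = 72933/2295
≈ 31.78 days

31.78 days


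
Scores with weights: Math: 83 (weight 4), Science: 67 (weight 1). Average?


Numerator = 83×4 + 67×1
= 332 + 67
= 399
Total weight = 5
Weighted avg = 399/5
= 79.80

79.80


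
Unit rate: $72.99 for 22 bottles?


Unit rate = total / quantity
= 72.99 / 22
= $3.32 per unit

$3.32 per unit


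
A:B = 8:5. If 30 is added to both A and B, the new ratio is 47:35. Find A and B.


Let A = 8k, B = 5k.
(8k + 30) / (5k + 30) = 47/35
Cross-multiply: 35(8k + 30) = 47(5k + 30)
280k + 1050 = 235k + 1410
280k - 235k = 1410 - 1050
45k = 360
k = 360/45 = 8
A = 8×8 = 64, B = 5×8 = 40
= A = 64, B = 40

A = 64, B = 40


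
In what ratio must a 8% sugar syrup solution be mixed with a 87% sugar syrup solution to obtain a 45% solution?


Let x parts of 8% mix with y parts of 87%.
8x + 87y = 45(x + y)
8x + 87y = 45x + 45y
x(8 - 45) = y(45 - 87)
x/y = (87 - 45)/(45 - 8) = 42/37
Simplify: 42:37
= 42:37

42:37


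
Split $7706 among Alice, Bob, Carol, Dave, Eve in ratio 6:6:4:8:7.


Total parts = 6 + 6 + 4 + 8 + 7 = 31
Alice: 7706 × 6/31 = 1491.48
Bob: 7706 × 6/31 = 1491.48
Carol: 7706 × 4/31 = 994.32
Dave: 7706 × 8/31 = 1988.65
Eve: 7706 × 7/31 = 1740.06
= Alice: $1491.48, Bob: $1491.48, Carol: $994.32, Dave: $1988.65, Eve: $1740.06

Alice: $1491.48, Bob: $1491.48, Carol: $994.32, Dave: $1988.65, Eve: $1740.06


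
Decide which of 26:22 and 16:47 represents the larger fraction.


26/22 = 1.1818
16/47 = 0.3404
1.1818 > 0.3404, so 26:22 is greater
= 26:22

26:22


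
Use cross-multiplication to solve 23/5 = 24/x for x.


Cross multiply: 23 × x = 5 × 24
23x = 120
x = 120 / 23
= 5.22

5.22


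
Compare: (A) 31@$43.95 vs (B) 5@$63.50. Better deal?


Deal A: $43.95/31 = $1.4177/unit
Deal B: $63.50/5 = $12.7000/unit
A is cheaper per unit
= Deal A

Deal A


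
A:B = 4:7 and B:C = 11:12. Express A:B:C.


Match B: multiply A:B by 11 → 44:77
Multiply B:C by 7 → 77:84
Combined: 44:77:84
GCD = 1
= 44:77:84

44:77:84


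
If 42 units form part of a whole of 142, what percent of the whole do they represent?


Percentage = (part / whole) × 100
= (42 / 142) × 100
≈ 29.58%

29.58%


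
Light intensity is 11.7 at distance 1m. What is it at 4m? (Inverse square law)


I₁d₁² = I₂d₂²
I₂ = I₁ × (d₁/d₂)²
= 11.7 × (1/4)²
= 11.7 × 1/16
= 11.7/16
≈ 0.7313

0.7313


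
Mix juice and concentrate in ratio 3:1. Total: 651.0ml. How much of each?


Total parts = 3 + 1 = 4
juice: 651.0 × 3/4 = 488.3ml
concentrate: 651.0 × 1/4 = 162.8ml
= 488.3ml and 162.8ml

488.3ml and 162.8ml


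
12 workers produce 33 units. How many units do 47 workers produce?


Direct proportion: y/x = constant
k = 33/12 = 2.7500
y₂ = k × 47 = 33 × 47 / 12 = 1551/12
= 129.25

129.25


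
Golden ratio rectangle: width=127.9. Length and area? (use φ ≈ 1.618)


φ = (1 + √5) / 2 ≈ 1.618
Length = width × φ = 127.9 × 1.618 = 206.9422
≈ 206.94
Area = width × length = 127.9 × 206.9422 = 26467.90738 ≈ 26467.91
= Length: 206.94, Area: 26467.91

Length: 206.94, Area: 26467.91


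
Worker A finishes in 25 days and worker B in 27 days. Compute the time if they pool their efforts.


Rate of A = 1/25 per day
Rate of B = 1/27 per day
Combined rate = 1/25 + 1/27 = 52/675 ≈ 0.0770 per day
Days = 1 / combined rate = 675/52
≈ 12.98 days

12.98 days


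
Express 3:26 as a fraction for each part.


Total parts = 3 + 26 = 29
First part: 3/29 = 3/29
Second part: 26/29 = 26/29
= 3/29 and 26/29

3/29 and 26/29


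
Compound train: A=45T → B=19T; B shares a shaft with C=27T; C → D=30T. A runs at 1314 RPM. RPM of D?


Stage 1: RPM_B = RPM_A × t_A/t_B = 1314 × 45/19 = 59130/19 ≈ 3112.11
B and C share a shaft → RPM_C = RPM_B
Stage 2: RPM_D = RPM_C × t_C/t_D = RPM_A × (t_A×t_C)/(t_B×t_D)
Overall ratio = (45×27)/(19×30) = 1215/570
RPM_D = 1314 × 1215/570 = 1596510/570
≈ 2800.89 RPM

2800.89 RPM


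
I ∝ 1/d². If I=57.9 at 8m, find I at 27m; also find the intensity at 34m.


I₁d₁² = I₂d₂²
I at 27m = 57.9 × (8/27)² = 57.9 × 64/729 = 3705.6/729 ≈ 5.0831
I at 34m = 57.9 × (8/34)² = 57.9 × 64/1156 = 3705.6/1156 ≈ 3.2055
= 5.0831 and 3.2055

5.0831 and 3.2055


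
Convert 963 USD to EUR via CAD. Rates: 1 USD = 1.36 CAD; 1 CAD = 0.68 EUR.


Step 1: 963 USD × 1.36 = 1309.68 CAD
Step 2: 1309.68 CAD × 0.68 = 890.58 EUR
Implied rate USD→EUR = 1.36 × 0.68 = 0.9248
= 890.58 EUR

890.58 EUR


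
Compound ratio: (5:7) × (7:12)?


Compound ratio = (5×7) : (7×12)
= 35:84
GCD = 7
= 5:12

5:12


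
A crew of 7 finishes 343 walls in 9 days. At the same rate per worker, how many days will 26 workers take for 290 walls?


Days ∝ work / workers, so d₂ = d₁ × (m₁/m₂) × (w₂/w₁)
Workers factor (inverse): 7/26 ≈ 0.2692
Work factor (direct): 290/343 ≈ 0.8455
d₂ = 9 × 7/26 × 290/343 = (9 × 7 × 290) / (26 × 343) = 18270/8918
≈ 2.05 days

2.05 days


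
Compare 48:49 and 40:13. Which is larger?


48/49 = 0.9796
40/13 = 3.0769
0.9796 < 3.0769, so 48:49 is less
= 40:13

40:13


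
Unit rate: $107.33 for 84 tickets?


Unit rate = total / quantity
= 107.33 / 84
= $1.28 per unit

$1.28 per unit


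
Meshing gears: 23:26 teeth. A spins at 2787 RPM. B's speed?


Gear ratio = 23:26 = 23:26
RPM_B = RPM_A × (teeth_A / teeth_B)
= 2787 × (23/26)
= 2465.4 RPM

2465.4 RPM


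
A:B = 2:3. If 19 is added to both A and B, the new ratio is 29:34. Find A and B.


Let A = 2k, B = 3k.
(2k + 19) / (3k + 19) = 29/34
Cross-multiply: 34(2k + 19) = 29(3k + 19)
68k + 646 = 87k + 551
68k - 87k = 551 - 646
-19k = -95
k = -95/-19 = 5
A = 2×5 = 10, B = 3×5 = 15
= A = 10, B = 15

A = 10, B = 15


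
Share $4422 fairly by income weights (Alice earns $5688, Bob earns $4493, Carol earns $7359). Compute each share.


Total income = 5688 + 4493 + 7359 = $17540
Alice: $4422 × 5688/17540 = $1434.00
Bob: $4422 × 4493/17540 = $1132.73
Carol: $4422 × 7359/17540 = $1855.27
= Alice: $1434.00, Bob: $1132.73, Carol: $1855.27

Alice: $1434.00, Bob: $1132.73, Carol: $1855.27


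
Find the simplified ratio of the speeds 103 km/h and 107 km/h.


Ratio = 103:107
GCD = 1
Simplified = 103:107
Time ratio (same distance) = 107:103
Speed ratio = 103:107

103:107


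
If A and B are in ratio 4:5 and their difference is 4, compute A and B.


Let A = 4k, B = 5k.
5k - 4k = 4
1k = 4 → k = 4/1 = 4
A = 4×4 = 16, B = 5×4 = 20
= A = 16, B = 20

A = 16, B = 20


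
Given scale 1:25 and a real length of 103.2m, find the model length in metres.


Model size = real / scale
= 103.2 / 25
= 4.1280 m

4.1280 m


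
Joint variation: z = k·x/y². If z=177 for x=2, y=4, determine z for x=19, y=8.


z = k·x/y²
Solve for k using the known point: k = z·y²/x = 177×16/2 = 2832/2 = 1416.0000
Now evaluate at x=19, y=8:
z = k × 19 / 64 = (2832 × 19) / (2 × 64) = 53808/128
= 420.3750

420.3750


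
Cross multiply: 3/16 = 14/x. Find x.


Cross multiply: 3 × x = 16 × 14
3x = 224
x = 224 / 3
= 74.67

74.67


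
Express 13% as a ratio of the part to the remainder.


13% means 13 parts out of 100; remainder = 87
Part : remainder = 13:87
GCD = 1
= 13:87

13:87


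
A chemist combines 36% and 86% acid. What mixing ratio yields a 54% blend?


Let x parts of 36% mix with y parts of 86%.
36x + 86y = 54(x + y)
36x + 86y = 54x + 54y
x(36 - 54) = y(54 - 86)
x/y = (86 - 54)/(54 - 36) = 32/18
Simplify: 16:9
= 16:9

16:9


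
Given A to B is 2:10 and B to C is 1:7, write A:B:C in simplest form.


Match B: multiply A:B by 1 → 2:10
Multiply B:C by 10 → 10:70
Combined: 2:10:70
GCD = 2
= 1:5:35

1:5:35


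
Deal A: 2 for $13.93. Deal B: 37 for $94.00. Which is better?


Deal A: $13.93/2 = $6.9650/unit
Deal B: $94.00/37 = $2.5405/unit
B is cheaper per unit
= Deal B

Deal B


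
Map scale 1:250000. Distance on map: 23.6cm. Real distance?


Real distance = map distance × scale
= 23.6cm × 250000
= 5900000 cm = 59000.0 m
= 59.000 km

59.000 km


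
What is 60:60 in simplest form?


GCD(60, 60) = 60
60/60 : 60/60
= 1:1

1:1


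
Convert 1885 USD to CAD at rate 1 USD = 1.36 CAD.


Amount × rate = 1885 × 1.36
= 2563.60 CAD

2563.60 CAD


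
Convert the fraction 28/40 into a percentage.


Percentage = (part / whole) × 100
= (28 / 40) × 100
= 70.00%

70.00%


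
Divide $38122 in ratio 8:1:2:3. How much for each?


Total parts = 8 + 1 + 2 + 3 = 14
Part 1: 38122 × 8/14 = 21784.00
Part 2: 38122 × 1/14 = 2723.00
Part 3: 38122 × 2/14 = 5446.00
Part 4: 38122 × 3/14 = 8169.00
= Part 1: $21784.00, Part 2: $2723.00, Part 3: $5446.00, Part 4: $8169.00

Part 1: $21784.00, Part 2: $2723.00, Part 3: $5446.00, Part 4: $8169.00


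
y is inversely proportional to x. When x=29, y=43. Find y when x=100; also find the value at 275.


Inverse proportion: x × y = constant
k = 29 × 43 = 1247
At x=100: k/100 = 12.47
At x=275: k/275 = 4.53
= 12.47 and 4.53

12.47 and 4.53


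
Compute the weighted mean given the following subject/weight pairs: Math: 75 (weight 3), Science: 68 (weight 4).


Numerator = 75×3 + 68×4
= 225 + 272
= 497
Total weight = 7
Weighted avg = 497/7
= 71.00

71.00


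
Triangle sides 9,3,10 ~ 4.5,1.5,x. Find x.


Scale factor = 4.5/9 = 0.5
Missing side = 10 × 0.5
= 5.0

5.0


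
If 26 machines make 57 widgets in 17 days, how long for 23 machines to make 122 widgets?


Days ∝ work / workers, so d₂ = d₁ × (m₁/m₂) × (w₂/w₁)
Workers factor (inverse): 26/23 ≈ 1.1304
Work factor (direct): 122/57 ≈ 2.1404
d₂ = 17 × 26/23 × 122/57 = (17 × 26 × 122) / (23 × 57) = 53924/1311
≈ 41.13 days

41.13 days


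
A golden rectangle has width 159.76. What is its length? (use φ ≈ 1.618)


φ = (1 + √5) / 2 ≈ 1.618
Length = width × φ = 159.76 × 1.618 = 258.49168
≈ 258.49

258.49


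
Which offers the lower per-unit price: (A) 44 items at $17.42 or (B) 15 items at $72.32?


Deal A: $17.42/44 = $0.3959/unit
Deal B: $72.32/15 = $4.8213/unit
A is cheaper per unit
= Deal A

Deal A


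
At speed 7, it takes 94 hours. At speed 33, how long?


Inverse proportion: x × y = constant
k = 7 × 94 = 658
y₂ = k / 33 = 658 / 33
= 19.94

19.94


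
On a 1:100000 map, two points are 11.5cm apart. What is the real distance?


Real distance = map distance × scale
= 11.5cm × 100000
= 1150000 cm = 11500.0 m
= 11.500 km

11.500 km


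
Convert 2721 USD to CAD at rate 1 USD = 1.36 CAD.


Amount × rate = 2721 × 1.36
= 3700.56 CAD

3700.56 CAD


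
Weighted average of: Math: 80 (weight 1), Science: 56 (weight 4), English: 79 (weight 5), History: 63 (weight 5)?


Numerator = 80×1 + 56×4 + 79×5 + 63×5
= 80 + 224 + 395 + 315
= 1014
Total weight = 15
Weighted avg = 1014/15
= 67.60

67.60


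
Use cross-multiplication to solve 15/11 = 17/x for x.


Cross multiply: 15 × x = 11 × 17
15x = 187
x = 187 / 15
= 12.47

12.47


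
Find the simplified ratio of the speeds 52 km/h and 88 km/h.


Ratio = 52:88
GCD = 4
Simplified = 13:22
Time ratio (same distance) = 22:13
Speed ratio = 13:22

13:22


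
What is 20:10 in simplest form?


GCD(20, 10) = 10
20/10 : 10/10
= 2:1

2:1


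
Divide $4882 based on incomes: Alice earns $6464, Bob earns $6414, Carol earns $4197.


Total income = 6464 + 6414 + 4197 = $17075
Alice: $4882 × 6464/17075 = $1848.16
Bob: $4882 × 6414/17075 = $1833.86
Carol: $4882 × 4197/17075 = $1199.99
= Alice: $1848.16, Bob: $1833.86, Carol: $1199.99

Alice: $1848.16, Bob: $1833.86, Carol: $1199.99


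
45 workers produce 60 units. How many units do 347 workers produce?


Direct proportion: y/x = constant
k = 60/45 ≈ 1.3333
y₂ = k × 347 = 60 × 347 / 45 = 20820/45
≈ 462.67

462.67


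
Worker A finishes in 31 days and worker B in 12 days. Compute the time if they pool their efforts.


Rate of A = 1/31 per day
Rate of B = 1/12 per day
Combined rate = 1/31 + 1/12 = 43/372 ≈ 0.1156 per day
Days = 1 / combined rate = 372/43
≈ 8.65 days

8.65 days


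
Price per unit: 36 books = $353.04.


Unit rate = total / quantity
= 353.04 / 36
= $9.81 per unit

$9.81 per unit


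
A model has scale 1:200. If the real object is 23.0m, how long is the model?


Model size = real / scale
= 23.0 / 200
= 0.1150 m

0.1150 m


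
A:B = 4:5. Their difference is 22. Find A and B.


Let A = 4k, B = 5k.
5k - 4k = 22
1k = 22 → k = 22/1 = 22
A = 4×22 = 88, B = 5×22 = 110
= A = 88, B = 110

A = 88, B = 110


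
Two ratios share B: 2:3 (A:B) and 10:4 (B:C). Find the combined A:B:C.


Match B: multiply A:B by 10 → 20:30
Multiply B:C by 3 → 30:12
Combined: 20:30:12
GCD = 2
= 10:15:6

10:15:6


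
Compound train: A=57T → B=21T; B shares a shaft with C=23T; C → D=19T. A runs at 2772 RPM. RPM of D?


Stage 1: RPM_B = RPM_A × t_A/t_B = 2772 × 57/21 = 158004/21 = 7524.00
B and C share a shaft → RPM_C = RPM_B
Stage 2: RPM_D = RPM_C × t_C/t_D = RPM_A × (t_A×t_C)/(t_B×t_D)
Overall ratio = (57×23)/(21×19) = 1311/399
RPM_D = 2772 × 1311/399 = 3634092/399
= 9108.00 RPM

9108.00 RPM


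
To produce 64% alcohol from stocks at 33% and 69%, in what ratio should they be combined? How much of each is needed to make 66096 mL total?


Let x parts of 33% mix with y parts of 69%.
33x + 69y = 64(x + y)
33x + 69y = 64x + 64y
x(33 - 64) = y(64 - 69)
x/y = (69 - 64)/(64 - 33) = 5/31
Simplify: 5:31
Total parts = 36; one part = 66096/36 = 1836.00 mL
33% solution: 5×1836.00 = 9180.00 mL
69% solution: 31×1836.00 = 56916.00 mL
= ratio 5:31; 9180.00 mL and 56916.00 mL

ratio 5:31; 9180.00 mL and 56916.00 mL
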